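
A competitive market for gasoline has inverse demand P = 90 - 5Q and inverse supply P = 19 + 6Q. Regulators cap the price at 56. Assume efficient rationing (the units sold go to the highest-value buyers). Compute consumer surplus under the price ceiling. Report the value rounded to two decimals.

114.60

Without the control, 90 - 5Q = 19 + 6Q so Q* = 6.4545 and P* = 57.7273.
At the ceiling price 56, quantity supplied is (56 - 19)/6 = 6.1667; supply is the short side, so Q = 6.1667 trades at P = 56.
The demand price at Q = 6.1667 is 59.1667. CS is the trapezoid between demand and 56 over [0, 6.1667]: (1/2)[(90 - 56) + (59.1667 - 56)](6.1667) = 114.5972.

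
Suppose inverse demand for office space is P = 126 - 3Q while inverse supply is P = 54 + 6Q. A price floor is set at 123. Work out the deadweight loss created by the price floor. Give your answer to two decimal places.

Free-market equilibrium: 126 - 3Q = 54 + 6Q gives Q* = 8, P* = 102.
At P = 123, buyers demand (126 - 123)/3 = 1 while sellers would supply more, so the quantity traded is 1 at price 123.
The lost-trades triangle has base Q* - 1 = 7 and height equal to the gap between the curves at Q = 1, which is 123 - 60 = 63. DWL = (1/2)(7)(63) = 220.5.

220.50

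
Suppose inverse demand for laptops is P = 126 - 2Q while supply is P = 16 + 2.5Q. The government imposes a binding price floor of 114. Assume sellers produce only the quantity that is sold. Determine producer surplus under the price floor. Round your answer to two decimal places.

543.00

Without the control, 126 - 2Q = 16 + 2.5Q so Q* = 24.4444 and P* = 77.1111.
At the floor price 114, quantity demanded is (126 - 114)/2 = 6; demand is the short side, so Q = 6 trades at P = 114.
The supply price at Q = 6 is 31. PS is the trapezoid between 114 and supply over [0, 6]: (1/2)[(114 - 16) + (114 - 31)](6) = 543.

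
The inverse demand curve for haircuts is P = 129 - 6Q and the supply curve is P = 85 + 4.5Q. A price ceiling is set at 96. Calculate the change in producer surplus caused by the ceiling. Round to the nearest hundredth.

-26.07

Without the control, 129 - 6Q = 85 + 4.5Q so Q* = 4.1905 and P* = 103.8571.
At P = 96, sellers supply (96 - 85)/4.5 = 2.4444 while buyers want more, so the quantity traded is 2.4444 at price 96.
PS goes from (1/2)(4.1905)(18.8571) = 39.5102 to 13.4444 (computed as (96 - 85)(2.4444) - (1/2)(4.5)(2.4444)^2), a change of -26.0658.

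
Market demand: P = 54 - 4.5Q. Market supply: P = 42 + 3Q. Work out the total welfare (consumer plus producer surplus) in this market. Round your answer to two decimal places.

Setting demand equal to supply, 12 = 7.5Q, so Q* = 1.6 and P* = 46.8.
Total surplus is the full triangle between the curves from 0 to Q*: (1/2)(1.6)(54 - 42) = 9.6.

9.60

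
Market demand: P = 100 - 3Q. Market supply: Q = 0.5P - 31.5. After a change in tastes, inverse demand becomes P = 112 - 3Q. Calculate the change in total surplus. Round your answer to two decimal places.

103.20

Rewriting supply in inverse form: P = 63 + 2Q.
Initial equilibrium: Q_0 = 7.4, P_0 = 77.8; CS_0 = (1/2)(7.4)(22.2) = 82.14, PS_0 = (1/2)(7.4)(14.8) = 54.76.
New equilibrium: 112 - 3Q = 63 + 2Q gives Q_1 = 9.8, P_1 = 82.6; CS_1 = 144.06, PS_1 = 96.04.
Change in total surplus = (144.06 + 96.04) - (82.14 + 54.76) = 103.2.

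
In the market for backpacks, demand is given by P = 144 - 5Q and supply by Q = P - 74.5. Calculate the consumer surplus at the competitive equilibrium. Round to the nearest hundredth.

Rewriting supply in inverse form: P = 74.5 + Q.
Setting demand equal to supply, 69.5 = 6Q, so Q* = 11.5833 and P* = 86.0833.
CS is the area between the demand curve and P* from 0 to Q*: (1/2)(11.5833)(57.9167) = 335.434.

335.43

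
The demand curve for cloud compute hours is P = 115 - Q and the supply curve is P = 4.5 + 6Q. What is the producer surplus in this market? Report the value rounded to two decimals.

747.57

Set 115 - Q = 4.5 + 6Q, which gives 110.5 = 7Q, so Q* = 15.7857 and P* = 115 - (15.7857) = 99.2143.
Producer surplus is the triangle above supply below P*: (1/2)(15.7857)(99.2143 - 4.5) = (1/2)(15.7857)(94.7143) = 747.5663.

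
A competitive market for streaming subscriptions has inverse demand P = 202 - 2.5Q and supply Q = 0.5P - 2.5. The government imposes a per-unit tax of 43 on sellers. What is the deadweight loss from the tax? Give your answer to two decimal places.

Rewriting supply in inverse form: P = 5 + 2Q.
Pre-tax equilibrium: 202 - 2.5Q = 5 + 2Q gives Q* = 43.7778, P* = 92.5556.
With the tax, sellers need 43 more per unit: 202 - 2.5Q = 5 + 2Q + 43, so Q_t = 34.2222. Buyers pay P_b = 116.4444; sellers receive P_s = P_b - 43 = 73.4444.
The welfare triangle lost has base Q* - Q_t = 9.5556 and height t = 43, so DWL = (1/2)(9.5556)(43) = 205.4444.

205.44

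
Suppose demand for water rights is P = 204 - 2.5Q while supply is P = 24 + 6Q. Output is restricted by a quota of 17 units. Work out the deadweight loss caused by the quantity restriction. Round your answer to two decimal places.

Without the quota, 204 - 2.5Q = 24 + 6Q gives Q* = 21.1765.
At Q = 17 the demand price is 204 - 2.5(17) = 161.5 and the supply price is 24 + 6(17) = 126.
Deadweight loss is the triangle between the curves from 17 to 21.1765: (1/2)(161.5 - 126)(21.1765 - 17) = 74.1324.

74.13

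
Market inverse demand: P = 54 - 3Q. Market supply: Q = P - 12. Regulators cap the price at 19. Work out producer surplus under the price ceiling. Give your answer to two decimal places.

24.50

Rewriting supply in inverse form: P = 12 + Q.
Free-market equilibrium: 54 - 3Q = 12 + Q gives Q* = 10.5, P* = 22.5.
At the ceiling price 19, quantity supplied is (19 - 12)/1 = 7; supply is the short side, so Q = 7 trades at P = 19.
PS is the triangle above supply below 19: (1/2)(7)(19 - 12) = 24.5.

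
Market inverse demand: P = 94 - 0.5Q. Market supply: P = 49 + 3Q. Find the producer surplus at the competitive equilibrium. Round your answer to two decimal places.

Set 94 - 0.5Q = 49 + 3Q, which gives 45 = 3.5Q, so Q* = 12.8571 and P* = 94 - 0.5(12.8571) = 87.5714.
PS is the area between P* and the supply curve from 0 to Q*: (1/2)(12.8571)(38.5714) = 247.9592.

247.96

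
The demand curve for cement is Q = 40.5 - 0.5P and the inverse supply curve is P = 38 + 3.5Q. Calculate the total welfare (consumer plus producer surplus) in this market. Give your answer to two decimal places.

Rewriting demand in inverse form: P = 81 - 2Q.
Setting demand equal to supply, 43 = 5.5Q, so Q* = 7.8182 and P* = 65.3636.
CS = (1/2)(7.8182)(15.6364) = 61.124 and PS = (1/2)(7.8182)(27.3636) = 106.9669, so total surplus = 168.0909.

168.09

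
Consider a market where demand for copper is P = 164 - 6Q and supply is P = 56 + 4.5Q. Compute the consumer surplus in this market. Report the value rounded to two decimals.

Setting demand equal to supply, 108 = 10.5Q, so Q* = 10.2857 and P* = 102.2857.
CS is the area between the demand curve and P* from 0 to Q*: (1/2)(10.2857)(61.7143) = 317.3878.

317.39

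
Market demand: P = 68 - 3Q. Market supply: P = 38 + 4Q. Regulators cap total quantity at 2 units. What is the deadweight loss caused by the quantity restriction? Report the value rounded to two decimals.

18.29

Unrestricted equilibrium: Q* = (68 - 38)/(3 + 4) = 4.2857.
At Q = 2 the demand price is 68 - 3(2) = 62 and the supply price is 38 + 4(2) = 46.
Deadweight loss is the triangle between the curves from 2 to 4.2857: (1/2)(62 - 46)(4.2857 - 2) = 18.2857.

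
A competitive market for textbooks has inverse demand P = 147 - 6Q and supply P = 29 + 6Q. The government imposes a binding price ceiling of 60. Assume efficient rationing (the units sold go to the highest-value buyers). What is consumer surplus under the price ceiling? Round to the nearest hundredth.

369.42

Free-market equilibrium: 147 - 6Q = 29 + 6Q gives Q* = 9.8333, P* = 88.
At the ceiling price 60, quantity supplied is (60 - 29)/6 = 5.1667; supply is the short side, so Q = 5.1667 trades at P = 60.
The demand price at Q = 5.1667 is 116. CS is the trapezoid between demand and 60 over [0, 5.1667]: (1/2)[(147 - 60) + (116 - 60)](5.1667) = 369.4167.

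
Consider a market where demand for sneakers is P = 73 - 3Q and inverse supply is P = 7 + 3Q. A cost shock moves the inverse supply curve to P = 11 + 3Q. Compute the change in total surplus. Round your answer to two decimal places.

-42.67

Initial equilibrium: Q_0 = 11, P_0 = 40; CS_0 = (1/2)(11)(33) = 181.5, PS_0 = (1/2)(11)(33) = 181.5.
New equilibrium: 73 - 3Q = 11 + 3Q gives Q_1 = 10.3333, P_1 = 42; CS_1 = 160.1667, PS_1 = 160.1667.
Change in total surplus = (160.1667 + 160.1667) - (181.5 + 181.5) = -42.6667.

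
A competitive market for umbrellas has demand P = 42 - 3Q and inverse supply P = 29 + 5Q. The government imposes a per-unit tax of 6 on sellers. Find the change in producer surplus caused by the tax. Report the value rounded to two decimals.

-4.69

Pre-tax equilibrium: 42 - 3Q = 29 + 5Q gives Q* = 1.625, P* = 37.125.
A tax on sellers shifts supply up by 6: 42 - 3Q = 29 + 5Q + 6, so Q_t = 0.875. Buyers pay P_b = 39.375; sellers receive P_s = P_b - 6 = 33.375.
PS falls from (1/2)(1.625)(8.125) = 6.6016 to (1/2)(0.875)(4.375) = 1.9141, a change of -4.6875.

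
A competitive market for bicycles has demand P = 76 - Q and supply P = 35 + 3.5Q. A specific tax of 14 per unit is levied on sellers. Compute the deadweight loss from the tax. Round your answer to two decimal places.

21.78

Without the tax, 76 - Q = 35 + 3.5Q so Q* = 9.1111 and P* = 66.8889.
A tax on sellers shifts supply up by 14: 76 - Q = 35 + 3.5Q + 14, so Q_t = 6. Buyers pay P_b = 70; sellers receive P_s = P_b - 14 = 56.
Deadweight loss is the triangle between the curves from Q_t to Q*: (1/2)(9.1111 - 6)(14) = 21.7778.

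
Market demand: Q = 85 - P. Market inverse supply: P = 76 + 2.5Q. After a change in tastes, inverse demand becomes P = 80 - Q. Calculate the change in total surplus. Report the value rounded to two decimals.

Rewriting demand in inverse form: P = 85 - Q.
Initial equilibrium: Q_0 = 2.5714, P_0 = 82.4286; CS_0 = (1/2)(2.5714)(2.5714) = 3.3061, PS_0 = (1/2)(2.5714)(6.4286) = 8.2653.
New equilibrium: 80 - Q = 76 + 2.5Q gives Q_1 = 1.1429, P_1 = 78.8571; CS_1 = 0.6531, PS_1 = 1.6327.
Change in total surplus = (0.6531 + 1.6327) - (3.3061 + 8.2653) = -9.2857.

-9.29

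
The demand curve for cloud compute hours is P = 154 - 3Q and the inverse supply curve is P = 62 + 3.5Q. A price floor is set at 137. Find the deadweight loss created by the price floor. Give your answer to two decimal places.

Without the control, 154 - 3Q = 62 + 3.5Q so Q* = 14.1538 and P* = 111.5385.
At P = 137, buyers demand (154 - 137)/3 = 5.6667 while sellers would supply more, so the quantity traded is 5.6667 at price 137.
The lost-trades triangle has base Q* - 5.6667 = 8.4872 and height equal to the gap between the curves at Q = 5.6667, which is 137 - 81.8333 = 55.1667. DWL = (1/2)(8.4872)(55.1667) = 234.1047.

234.10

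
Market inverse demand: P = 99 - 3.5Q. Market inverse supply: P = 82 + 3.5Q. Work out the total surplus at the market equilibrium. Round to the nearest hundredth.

20.64

Setting demand equal to supply, 17 = 7Q, so Q* = 2.4286 and P* = 90.5.
CS = (1/2)(2.4286)(8.5) = 10.3214 and PS = (1/2)(2.4286)(8.5) = 10.3214, so total surplus = 20.6429.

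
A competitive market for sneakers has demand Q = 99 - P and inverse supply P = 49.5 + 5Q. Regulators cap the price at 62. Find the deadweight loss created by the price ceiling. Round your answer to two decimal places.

Rewriting demand in inverse form: P = 99 - Q.
Without the control, 99 - Q = 49.5 + 5Q so Q* = 8.25 and P* = 90.75.
At the ceiling price 62, quantity supplied is (62 - 49.5)/5 = 2.5; supply is the short side, so Q = 2.5 trades at P = 62.
The lost-trades triangle has base Q* - 2.5 = 5.75 and height equal to the gap between the curves at Q = 2.5, which is 96.5 - 62 = 34.5. DWL = (1/2)(5.75)(34.5) = 99.1875.

99.19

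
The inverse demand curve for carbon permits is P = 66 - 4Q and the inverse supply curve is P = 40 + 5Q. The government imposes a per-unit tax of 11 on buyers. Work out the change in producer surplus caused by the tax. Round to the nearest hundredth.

Pre-tax equilibrium: 66 - 4Q = 40 + 5Q gives Q* = 2.8889, P* = 54.4444.
A tax on buyers shifts demand down by 11: (66 - 11) - 4Q = 40 + 5Q, so Q_t = 1.6667. Buyers pay P_b = 59.3333; sellers receive P_s = P_b - 11 = 48.3333.
Producers lose the trapezoid between P_s and P* out to Q_t plus the triangle from Q_t to Q*: change in PS = 6.9444 - 20.8642 = -13.9198.

-13.92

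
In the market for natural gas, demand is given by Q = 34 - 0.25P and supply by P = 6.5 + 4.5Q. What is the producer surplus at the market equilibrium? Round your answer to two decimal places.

Rewriting demand in inverse form: P = 136 - 4Q.
Setting demand equal to supply, 129.5 = 8.5Q, so Q* = 15.2353 and P* = 75.0588.
Producer surplus is the triangle above supply below P*: (1/2)(15.2353)(75.0588 - 6.5) = (1/2)(15.2353)(68.5588) = 522.2569.

522.26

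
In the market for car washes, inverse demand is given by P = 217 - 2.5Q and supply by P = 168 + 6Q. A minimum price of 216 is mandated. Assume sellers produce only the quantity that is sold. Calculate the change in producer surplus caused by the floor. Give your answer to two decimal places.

-80.98

Without the control, 217 - 2.5Q = 168 + 6Q so Q* = 5.7647 and P* = 202.5882.
At the floor price 216, quantity demanded is (217 - 216)/2.5 = 0.4; demand is the short side, so Q = 0.4 trades at P = 216.
PS goes from (1/2)(5.7647)(34.5882) = 99.6955 to 18.72 (computed as (216 - 168)(0.4) - (1/2)(6)(0.4)^2), a change of -80.9755.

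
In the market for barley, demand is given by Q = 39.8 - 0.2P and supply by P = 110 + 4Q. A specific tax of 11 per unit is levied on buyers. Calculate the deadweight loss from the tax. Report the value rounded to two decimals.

6.72

Rewriting demand in inverse form: P = 199 - 5Q.
Pre-tax equilibrium: 199 - 5Q = 110 + 4Q gives Q* = 9.8889, P* = 149.5556.
With the tax, buyers' net willingness to pay falls by 11: (199 - 11) - 5Q = 110 + 4Q, so Q_t = 8.6667. Buyers pay P_b = 155.6667; sellers receive P_s = P_b - 11 = 144.6667.
The welfare triangle lost has base Q* - Q_t = 1.2222 and height t = 11, so DWL = (1/2)(1.2222)(11) = 6.7222.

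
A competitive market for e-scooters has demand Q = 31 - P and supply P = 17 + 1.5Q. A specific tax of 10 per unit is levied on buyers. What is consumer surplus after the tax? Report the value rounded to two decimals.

1.28

Rewriting demand in inverse form: P = 31 - Q.
Without the tax, 31 - Q = 17 + 1.5Q so Q* = 5.6 and P* = 25.4.
With the tax, buyers' net willingness to pay falls by 10: (31 - 10) - Q = 17 + 1.5Q, so Q_t = 1.6. Buyers pay P_b = 29.4; sellers receive P_s = P_b - 10 = 19.4.
CS = (1/2)(Q_t)(31 - P_b) = (1/2)(1.6)(1.6) = 1.28.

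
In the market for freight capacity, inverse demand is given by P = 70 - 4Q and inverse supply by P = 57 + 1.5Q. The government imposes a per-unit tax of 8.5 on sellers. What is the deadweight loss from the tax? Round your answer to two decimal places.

6.57

Without the tax, 70 - 4Q = 57 + 1.5Q so Q* = 2.3636 and P* = 60.5455.
A tax on sellers shifts supply up by 8.5: 70 - 4Q = 57 + 1.5Q + 8.5, so Q_t = 0.8182. Buyers pay P_b = 66.7273; sellers receive P_s = P_b - 8.5 = 58.2273.
Deadweight loss is the triangle between the curves from Q_t to Q*: (1/2)(2.3636 - 0.8182)(8.5) = 6.5682.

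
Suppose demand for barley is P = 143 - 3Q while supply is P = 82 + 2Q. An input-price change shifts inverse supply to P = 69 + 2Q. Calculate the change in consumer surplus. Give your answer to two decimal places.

105.30

Initial equilibrium: Q_0 = 12.2, P_0 = 106.4; CS_0 = (1/2)(12.2)(36.6) = 223.26, PS_0 = (1/2)(12.2)(24.4) = 148.84.
New equilibrium: 143 - 3Q = 69 + 2Q gives Q_1 = 14.8, P_1 = 98.6; CS_1 = 328.56, PS_1 = 219.04.
Change in consumer surplus = 328.56 - 223.26 = 105.3.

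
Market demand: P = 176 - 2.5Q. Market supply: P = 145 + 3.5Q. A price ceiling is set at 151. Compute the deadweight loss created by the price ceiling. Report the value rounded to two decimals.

Free-market equilibrium: 176 - 2.5Q = 145 + 3.5Q gives Q* = 5.1667, P* = 163.0833.
At the ceiling price 151, quantity supplied is (151 - 145)/3.5 = 1.7143; supply is the short side, so Q = 1.7143 trades at P = 151.
The lost-trades triangle has base Q* - 1.7143 = 3.4524 and height equal to the gap between the curves at Q = 1.7143, which is 171.7143 - 151 = 20.7143. DWL = (1/2)(3.4524)(20.7143) = 35.7568.

35.76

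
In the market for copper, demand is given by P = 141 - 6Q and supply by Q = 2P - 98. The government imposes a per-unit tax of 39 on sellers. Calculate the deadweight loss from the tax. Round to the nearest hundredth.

Rewriting supply in inverse form: P = 49 + 0.5Q.
Without the tax, 141 - 6Q = 49 + 0.5Q so Q* = 14.1538 and P* = 56.0769.
With the tax, sellers need 39 more per unit: 141 - 6Q = 49 + 0.5Q + 39, so Q_t = 8.1538. Buyers pay P_b = 92.0769; sellers receive P_s = P_b - 39 = 53.0769.
Deadweight loss is the triangle between the curves from Q_t to Q*: (1/2)(14.1538 - 8.1538)(39) = 117.

117.00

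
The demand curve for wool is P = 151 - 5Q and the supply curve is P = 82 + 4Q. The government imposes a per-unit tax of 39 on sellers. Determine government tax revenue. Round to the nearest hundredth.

130.00

Without the tax, 151 - 5Q = 82 + 4Q so Q* = 7.6667 and P* = 112.6667.
With the tax, sellers need 39 more per unit: 151 - 5Q = 82 + 4Q + 39, so Q_t = 3.3333. Buyers pay P_b = 134.3333; sellers receive P_s = P_b - 39 = 95.3333.
Tax revenue = t x Q_t = 39 x 3.3333 = 130.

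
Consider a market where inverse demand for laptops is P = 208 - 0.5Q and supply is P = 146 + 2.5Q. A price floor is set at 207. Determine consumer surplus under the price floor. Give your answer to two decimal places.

Without the control, 208 - 0.5Q = 146 + 2.5Q so Q* = 20.6667 and P* = 197.6667.
At the floor price 207, quantity demanded is (208 - 207)/0.5 = 2; demand is the short side, so Q = 2 trades at P = 207.
CS is the triangle under demand above 207: (1/2)(2)(208 - 207) = 1.

1.00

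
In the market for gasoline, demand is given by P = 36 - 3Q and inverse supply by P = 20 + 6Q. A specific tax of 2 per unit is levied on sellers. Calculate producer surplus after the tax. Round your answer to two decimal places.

7.26

Without the tax, 36 - 3Q = 20 + 6Q so Q* = 1.7778 and P* = 30.6667.
A tax on sellers shifts supply up by 2: 36 - 3Q = 20 + 6Q + 2, so Q_t = 1.5556. Buyers pay P_b = 31.3333; sellers receive P_s = P_b - 2 = 29.3333.
PS = (1/2)(Q_t)(P_s - 20) = (1/2)(1.5556)(9.3333) = 7.2593.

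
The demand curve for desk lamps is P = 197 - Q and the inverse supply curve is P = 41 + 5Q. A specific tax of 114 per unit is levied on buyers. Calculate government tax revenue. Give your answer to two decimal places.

798.00

Pre-tax equilibrium: 197 - Q = 41 + 5Q gives Q* = 26, P* = 171.
With the tax, buyers' net willingness to pay falls by 114: (197 - 114) - Q = 41 + 5Q, so Q_t = 7. Buyers pay P_b = 190; sellers receive P_s = P_b - 114 = 76.
Tax revenue = t x Q_t = 114 x 7 = 798.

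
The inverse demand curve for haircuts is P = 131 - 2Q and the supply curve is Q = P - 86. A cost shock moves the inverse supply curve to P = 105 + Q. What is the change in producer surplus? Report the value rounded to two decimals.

-74.94

Rewriting supply in inverse form: P = 86 + Q.
Initial equilibrium: Q_0 = 15, P_0 = 101; CS_0 = (1/2)(15)(30) = 225, PS_0 = (1/2)(15)(15) = 112.5.
New equilibrium: 131 - 2Q = 105 + Q gives Q_1 = 8.6667, P_1 = 113.6667; CS_1 = 75.1111, PS_1 = 37.5556.
Change in producer surplus = 37.5556 - 112.5 = -74.9444.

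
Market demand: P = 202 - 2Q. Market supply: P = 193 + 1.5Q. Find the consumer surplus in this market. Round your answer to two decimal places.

Setting demand equal to supply, 9 = 3.5Q, so Q* = 2.5714 and P* = 196.8571.
Consumer surplus is the triangle under demand above P*: (1/2)(2.5714)(202 - 196.8571) = (1/2)(2.5714)(5.1429) = 6.6122.

6.61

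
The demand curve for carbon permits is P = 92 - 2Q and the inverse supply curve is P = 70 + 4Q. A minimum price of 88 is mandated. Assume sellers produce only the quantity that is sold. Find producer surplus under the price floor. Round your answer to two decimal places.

28.00

Free-market equilibrium: 92 - 2Q = 70 + 4Q gives Q* = 3.6667, P* = 84.6667.
At P = 88, buyers demand (92 - 88)/2 = 2 while sellers would supply more, so the quantity traded is 2 at price 88.
The supply price at Q = 2 is 78. PS is the trapezoid between 88 and supply over [0, 2]: (1/2)[(88 - 70) + (88 - 78)](2) = 28.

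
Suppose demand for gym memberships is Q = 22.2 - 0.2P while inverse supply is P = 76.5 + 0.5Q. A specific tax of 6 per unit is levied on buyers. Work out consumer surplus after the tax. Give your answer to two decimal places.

Rewriting demand in inverse form: P = 111 - 5Q.
Pre-tax equilibrium: 111 - 5Q = 76.5 + 0.5Q gives Q* = 6.2727, P* = 79.6364.
With the tax, buyers' net willingness to pay falls by 6: (111 - 6) - 5Q = 76.5 + 0.5Q, so Q_t = 5.1818. Buyers pay P_b = 85.0909; sellers receive P_s = P_b - 6 = 79.0909.
Consumer surplus is the triangle under demand above P_b: (1/2)(5.1818)(111 - 85.0909) = 67.1281.

67.13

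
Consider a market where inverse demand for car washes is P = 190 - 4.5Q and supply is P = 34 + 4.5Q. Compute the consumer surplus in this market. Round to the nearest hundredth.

Setting demand equal to supply, 156 = 9Q, so Q* = 17.3333 and P* = 112.
Consumer surplus is the triangle under demand above P*: (1/2)(17.3333)(190 - 112) = (1/2)(17.3333)(78) = 676.

676.00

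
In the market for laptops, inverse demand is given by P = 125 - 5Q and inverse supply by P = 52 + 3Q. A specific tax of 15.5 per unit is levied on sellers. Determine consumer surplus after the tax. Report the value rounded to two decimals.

129.15

Pre-tax equilibrium: 125 - 5Q = 52 + 3Q gives Q* = 9.125, P* = 79.375.
A tax on sellers shifts supply up by 15.5: 125 - 5Q = 52 + 3Q + 15.5, so Q_t = 7.1875. Buyers pay P_b = 89.0625; sellers receive P_s = P_b - 15.5 = 73.5625.
Consumer surplus is the triangle under demand above P_b: (1/2)(7.1875)(125 - 89.0625) = 129.1504.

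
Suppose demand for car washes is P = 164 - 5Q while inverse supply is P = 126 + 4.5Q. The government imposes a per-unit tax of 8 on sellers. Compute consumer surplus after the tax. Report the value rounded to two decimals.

24.93

Without the tax, 164 - 5Q = 126 + 4.5Q so Q* = 4 and P* = 144.
A tax on sellers shifts supply up by 8: 164 - 5Q = 126 + 4.5Q + 8, so Q_t = 3.1579. Buyers pay P_b = 148.2105; sellers receive P_s = P_b - 8 = 140.2105.
Consumer surplus is the triangle under demand above P_b: (1/2)(3.1579)(164 - 148.2105) = 24.9307.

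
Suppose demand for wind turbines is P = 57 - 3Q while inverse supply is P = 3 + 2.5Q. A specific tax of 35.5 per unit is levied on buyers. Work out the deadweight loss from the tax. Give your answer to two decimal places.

Without the tax, 57 - 3Q = 3 + 2.5Q so Q* = 9.8182 and P* = 27.5455.
With the tax, buyers' net willingness to pay falls by 35.5: (57 - 35.5) - 3Q = 3 + 2.5Q, so Q_t = 3.3636. Buyers pay P_b = 46.9091; sellers receive P_s = P_b - 35.5 = 11.4091.
The welfare triangle lost has base Q* - Q_t = 6.4545 and height t = 35.5, so DWL = (1/2)(6.4545)(35.5) = 114.5682.

114.57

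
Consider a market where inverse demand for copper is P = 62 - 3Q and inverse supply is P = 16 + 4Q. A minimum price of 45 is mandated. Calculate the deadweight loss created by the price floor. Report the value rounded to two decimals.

2.87

Without the control, 62 - 3Q = 16 + 4Q so Q* = 6.5714 and P* = 42.2857.
At P = 45, buyers demand (62 - 45)/3 = 5.6667 while sellers would supply more, so the quantity traded is 5.6667 at price 45.
At Q = 5.6667 the demand price is 45 and the supply price is 38.6667. Deadweight loss is the triangle between the curves from 5.6667 to 6.5714: (1/2)(45 - 38.6667)(6.5714 - 5.6667) = 2.8651.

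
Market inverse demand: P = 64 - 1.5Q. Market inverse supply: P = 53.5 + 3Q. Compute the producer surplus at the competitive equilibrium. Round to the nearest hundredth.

8.17

Setting demand equal to supply, 10.5 = 4.5Q, so Q* = 2.3333 and P* = 60.5.
PS is the area between P* and the supply curve from 0 to Q*: (1/2)(2.3333)(7) = 8.1667.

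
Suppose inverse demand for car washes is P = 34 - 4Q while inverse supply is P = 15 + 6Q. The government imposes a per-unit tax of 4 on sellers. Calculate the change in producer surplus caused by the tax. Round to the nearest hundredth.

-4.08

Pre-tax equilibrium: 34 - 4Q = 15 + 6Q gives Q* = 1.9, P* = 26.4.
A tax on sellers shifts supply up by 4: 34 - 4Q = 15 + 6Q + 4, so Q_t = 1.5. Buyers pay P_b = 28; sellers receive P_s = P_b - 4 = 24.
PS falls from (1/2)(1.9)(11.4) = 10.83 to (1/2)(1.5)(9) = 6.75, a change of -4.08.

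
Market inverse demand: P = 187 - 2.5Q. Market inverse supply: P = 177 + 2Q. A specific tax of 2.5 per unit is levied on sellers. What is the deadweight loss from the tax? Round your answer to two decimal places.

0.69

Pre-tax equilibrium: 187 - 2.5Q = 177 + 2Q gives Q* = 2.2222, P* = 181.4444.
With the tax, sellers need 2.5 more per unit: 187 - 2.5Q = 177 + 2Q + 2.5, so Q_t = 1.6667. Buyers pay P_b = 182.8333; sellers receive P_s = P_b - 2.5 = 180.3333.
Deadweight loss is the triangle between the curves from Q_t to Q*: (1/2)(2.2222 - 1.6667)(2.5) = 0.6944.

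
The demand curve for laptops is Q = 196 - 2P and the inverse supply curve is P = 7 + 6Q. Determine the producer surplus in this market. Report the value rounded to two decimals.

Rewriting demand in inverse form: P = 98 - 0.5Q.
Setting demand equal to supply, 91 = 6.5Q, so Q* = 14 and P* = 91.
PS is the area between P* and the supply curve from 0 to Q*: (1/2)(14)(84) = 588.

588.00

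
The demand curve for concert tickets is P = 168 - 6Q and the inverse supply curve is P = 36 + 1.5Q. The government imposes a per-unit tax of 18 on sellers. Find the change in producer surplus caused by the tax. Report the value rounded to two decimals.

-59.04

Pre-tax equilibrium: 168 - 6Q = 36 + 1.5Q gives Q* = 17.6, P* = 62.4.
A tax on sellers shifts supply up by 18: 168 - 6Q = 36 + 1.5Q + 18, so Q_t = 15.2. Buyers pay P_b = 76.8; sellers receive P_s = P_b - 18 = 58.8.
Producers lose the trapezoid between P_s and P* out to Q_t plus the triangle from Q_t to Q*: change in PS = 173.28 - 232.32 = -59.04.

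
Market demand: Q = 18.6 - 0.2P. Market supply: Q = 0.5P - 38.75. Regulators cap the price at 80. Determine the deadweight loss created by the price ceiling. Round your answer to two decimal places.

3.25

Rewriting demand in inverse form: P = 93 - 5Q.
Rewriting supply in inverse form: P = 77.5 + 2Q.
Free-market equilibrium: 93 - 5Q = 77.5 + 2Q gives Q* = 2.2143, P* = 81.9286.
At P = 80, sellers supply (80 - 77.5)/2 = 1.25 while buyers want more, so the quantity traded is 1.25 at price 80.
At Q = 1.25 the demand price is 86.75 and the supply price is 80. Deadweight loss is the triangle between the curves from 1.25 to 2.2143: (1/2)(86.75 - 80)(2.2143 - 1.25) = 3.2545.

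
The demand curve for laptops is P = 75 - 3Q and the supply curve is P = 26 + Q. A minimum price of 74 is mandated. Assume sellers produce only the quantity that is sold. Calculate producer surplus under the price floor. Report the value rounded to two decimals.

Free-market equilibrium: 75 - 3Q = 26 + Q gives Q* = 12.25, P* = 38.25.
At the floor price 74, quantity demanded is (75 - 74)/3 = 0.3333; demand is the short side, so Q = 0.3333 trades at P = 74.
The supply price at Q = 0.3333 is 26.3333. PS is the trapezoid between 74 and supply over [0, 0.3333]: (1/2)[(74 - 26) + (74 - 26.3333)](0.3333) = 15.9444.

15.94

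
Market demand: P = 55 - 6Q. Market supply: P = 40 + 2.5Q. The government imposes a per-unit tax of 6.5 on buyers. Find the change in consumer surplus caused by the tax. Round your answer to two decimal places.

-6.34

Pre-tax equilibrium: 55 - 6Q = 40 + 2.5Q gives Q* = 1.7647, P* = 44.4118.
With the tax, buyers' net willingness to pay falls by 6.5: (55 - 6.5) - 6Q = 40 + 2.5Q, so Q_t = 1. Buyers pay P_b = 49; sellers receive P_s = P_b - 6.5 = 42.5.
CS falls from (1/2)(1.7647)(10.5882) = 9.3426 to (1/2)(1)(6) = 3, a change of -6.3426.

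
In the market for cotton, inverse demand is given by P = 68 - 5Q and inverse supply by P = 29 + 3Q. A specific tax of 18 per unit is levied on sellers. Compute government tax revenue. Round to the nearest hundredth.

47.25

Pre-tax equilibrium: 68 - 5Q = 29 + 3Q gives Q* = 4.875, P* = 43.625.
With the tax, sellers need 18 more per unit: 68 - 5Q = 29 + 3Q + 18, so Q_t = 2.625. Buyers pay P_b = 54.875; sellers receive P_s = P_b - 18 = 36.875.
Tax revenue = t x Q_t = 18 x 2.625 = 47.25.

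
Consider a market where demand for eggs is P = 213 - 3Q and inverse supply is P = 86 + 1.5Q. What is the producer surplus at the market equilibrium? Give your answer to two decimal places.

597.37

Equilibrium: 213 - 3Q = 86 + 1.5Q, so Q* = 28.2222 and P* = 128.3333.
Producer surplus is the triangle above supply below P*: (1/2)(28.2222)(128.3333 - 86) = (1/2)(28.2222)(42.3333) = 597.3704.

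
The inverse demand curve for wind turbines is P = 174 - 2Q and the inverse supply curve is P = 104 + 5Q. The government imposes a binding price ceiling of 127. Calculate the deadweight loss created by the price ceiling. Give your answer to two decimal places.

102.06

Free-market equilibrium: 174 - 2Q = 104 + 5Q gives Q* = 10, P* = 154.
At P = 127, sellers supply (127 - 104)/5 = 4.6 while buyers want more, so the quantity traded is 4.6 at price 127.
At Q = 4.6 the demand price is 164.8 and the supply price is 127. Deadweight loss is the triangle between the curves from 4.6 to 10: (1/2)(164.8 - 127)(10 - 4.6) = 102.06.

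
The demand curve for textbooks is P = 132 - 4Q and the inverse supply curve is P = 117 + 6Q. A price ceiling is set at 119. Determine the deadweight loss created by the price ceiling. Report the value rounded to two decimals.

Free-market equilibrium: 132 - 4Q = 117 + 6Q gives Q* = 1.5, P* = 126.
At P = 119, sellers supply (119 - 117)/6 = 0.3333 while buyers want more, so the quantity traded is 0.3333 at price 119.
The lost-trades triangle has base Q* - 0.3333 = 1.1667 and height equal to the gap between the curves at Q = 0.3333, which is 130.6667 - 119 = 11.6667. DWL = (1/2)(1.1667)(11.6667) = 6.8056.

6.81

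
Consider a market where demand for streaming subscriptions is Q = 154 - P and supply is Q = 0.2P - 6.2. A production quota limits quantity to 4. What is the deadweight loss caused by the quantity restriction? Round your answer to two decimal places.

816.75

Rewriting demand in inverse form: P = 154 - Q.
Rewriting supply in inverse form: P = 31 + 5Q.
Unrestricted equilibrium: Q* = (154 - 31)/(1 + 5) = 20.5.
At Q = 4 the demand price is 154 - (4) = 150 and the supply price is 31 + 5(4) = 51.
Deadweight loss is the triangle between the curves from 4 to 20.5: (1/2)(150 - 51)(20.5 - 4) = 816.75.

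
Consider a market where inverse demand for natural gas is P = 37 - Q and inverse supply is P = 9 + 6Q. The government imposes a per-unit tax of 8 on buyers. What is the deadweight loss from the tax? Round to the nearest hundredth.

Pre-tax equilibrium: 37 - Q = 9 + 6Q gives Q* = 4, P* = 33.
With the tax, buyers' net willingness to pay falls by 8: (37 - 8) - Q = 9 + 6Q, so Q_t = 2.8571. Buyers pay P_b = 34.1429; sellers receive P_s = P_b - 8 = 26.1429.
The welfare triangle lost has base Q* - Q_t = 1.1429 and height t = 8, so DWL = (1/2)(1.1429)(8) = 4.5714.

4.57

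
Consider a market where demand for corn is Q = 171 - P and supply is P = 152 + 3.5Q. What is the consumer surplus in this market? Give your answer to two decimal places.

Rewriting demand in inverse form: P = 171 - Q.
Set 171 - Q = 152 + 3.5Q, which gives 19 = 4.5Q, so Q* = 4.2222 and P* = 171 - (4.2222) = 166.7778.
The demand choke price is 171, so CS = (1/2)(Q*)(171 - P*) = (1/2)(4.2222)(4.2222) = 8.9136.

8.91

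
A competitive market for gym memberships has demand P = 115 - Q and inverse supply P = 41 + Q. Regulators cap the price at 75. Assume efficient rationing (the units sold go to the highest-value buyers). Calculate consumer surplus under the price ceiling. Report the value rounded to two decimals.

Without the control, 115 - Q = 41 + Q so Q* = 37 and P* = 78.
At P = 75, sellers supply (75 - 41)/1 = 34 while buyers want more, so the quantity traded is 34 at price 75.
The demand price at Q = 34 is 81. CS is the trapezoid between demand and 75 over [0, 34]: (1/2)[(115 - 75) + (81 - 75)](34) = 782.

782.00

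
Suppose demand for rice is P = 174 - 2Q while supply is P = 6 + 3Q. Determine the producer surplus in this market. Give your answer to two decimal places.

1693.44

Setting demand equal to supply, 168 = 5Q, so Q* = 33.6 and P* = 106.8.
PS is the area between P* and the supply curve from 0 to Q*: (1/2)(33.6)(100.8) = 1693.44.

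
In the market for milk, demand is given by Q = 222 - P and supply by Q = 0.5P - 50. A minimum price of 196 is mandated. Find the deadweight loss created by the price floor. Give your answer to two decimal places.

Rewriting demand in inverse form: P = 222 - Q.
Rewriting supply in inverse form: P = 100 + 2Q.
Free-market equilibrium: 222 - Q = 100 + 2Q gives Q* = 40.6667, P* = 181.3333.
At the floor price 196, quantity demanded is (222 - 196)/1 = 26; demand is the short side, so Q = 26 trades at P = 196.
At Q = 26 the demand price is 196 and the supply price is 152. Deadweight loss is the triangle between the curves from 26 to 40.6667: (1/2)(196 - 152)(40.6667 - 26) = 322.6667.

322.67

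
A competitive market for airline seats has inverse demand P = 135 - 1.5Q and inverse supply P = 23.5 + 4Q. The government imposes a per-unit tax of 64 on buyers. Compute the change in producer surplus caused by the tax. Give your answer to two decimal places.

-672.79

Without the tax, 135 - 1.5Q = 23.5 + 4Q so Q* = 20.2727 and P* = 104.5909.
With the tax, buyers' net willingness to pay falls by 64: (135 - 64) - 1.5Q = 23.5 + 4Q, so Q_t = 8.6364. Buyers pay P_b = 122.0455; sellers receive P_s = P_b - 64 = 58.0455.
Producers lose the trapezoid between P_s and P* out to Q_t plus the triangle from Q_t to Q*: change in PS = 149.1736 - 821.9669 = -672.7934.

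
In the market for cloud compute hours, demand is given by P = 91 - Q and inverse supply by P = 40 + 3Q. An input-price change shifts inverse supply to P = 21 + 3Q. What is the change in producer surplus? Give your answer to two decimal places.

Initial equilibrium: Q_0 = 12.75, P_0 = 78.25; CS_0 = (1/2)(12.75)(12.75) = 81.2812, PS_0 = (1/2)(12.75)(38.25) = 243.8438.
New equilibrium: 91 - Q = 21 + 3Q gives Q_1 = 17.5, P_1 = 73.5; CS_1 = 153.125, PS_1 = 459.375.
Change in producer surplus = 459.375 - 243.8438 = 215.5312.

215.53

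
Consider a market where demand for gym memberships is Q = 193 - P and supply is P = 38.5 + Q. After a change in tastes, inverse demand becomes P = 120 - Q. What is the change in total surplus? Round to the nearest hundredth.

-4307.00

Rewriting demand in inverse form: P = 193 - Q.
Initial equilibrium: Q_0 = 77.25, P_0 = 115.75; CS_0 = (1/2)(77.25)(77.25) = 2983.7812, PS_0 = (1/2)(77.25)(77.25) = 2983.7812.
New equilibrium: 120 - Q = 38.5 + Q gives Q_1 = 40.75, P_1 = 79.25; CS_1 = 830.2812, PS_1 = 830.2812.
Change in total surplus = (830.2812 + 830.2812) - (2983.7812 + 2983.7812) = -4307.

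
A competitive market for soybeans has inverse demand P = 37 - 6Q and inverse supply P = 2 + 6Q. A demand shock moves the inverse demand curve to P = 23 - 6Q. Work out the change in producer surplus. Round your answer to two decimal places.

-16.33

Initial equilibrium: Q_0 = 2.9167, P_0 = 19.5; CS_0 = (1/2)(2.9167)(17.5) = 25.5208, PS_0 = (1/2)(2.9167)(17.5) = 25.5208.
New equilibrium: 23 - 6Q = 2 + 6Q gives Q_1 = 1.75, P_1 = 12.5; CS_1 = 9.1875, PS_1 = 9.1875.
Change in producer surplus = 9.1875 - 25.5208 = -16.3333.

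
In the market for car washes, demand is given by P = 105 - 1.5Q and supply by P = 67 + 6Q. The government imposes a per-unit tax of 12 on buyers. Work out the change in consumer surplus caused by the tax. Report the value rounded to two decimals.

-10.24

Pre-tax equilibrium: 105 - 1.5Q = 67 + 6Q gives Q* = 5.0667, P* = 97.4.
A tax on buyers shifts demand down by 12: (105 - 12) - 1.5Q = 67 + 6Q, so Q_t = 3.4667. Buyers pay P_b = 99.8; sellers receive P_s = P_b - 12 = 87.8.
CS falls from (1/2)(5.0667)(7.6) = 19.2533 to (1/2)(3.4667)(5.2) = 9.0133, a change of -10.24.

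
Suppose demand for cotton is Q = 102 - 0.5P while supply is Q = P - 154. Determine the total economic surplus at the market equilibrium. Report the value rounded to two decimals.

Rewriting demand in inverse form: P = 204 - 2Q.
Rewriting supply in inverse form: P = 154 + Q.
Equilibrium: 204 - 2Q = 154 + Q, so Q* = 16.6667 and P* = 170.6667.
Total surplus is the full triangle between the curves from 0 to Q*: (1/2)(16.6667)(204 - 154) = 416.6667.

416.67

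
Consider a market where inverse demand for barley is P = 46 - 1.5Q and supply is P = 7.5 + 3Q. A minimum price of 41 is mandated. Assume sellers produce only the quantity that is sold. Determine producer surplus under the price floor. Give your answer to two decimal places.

95.00

Without the control, 46 - 1.5Q = 7.5 + 3Q so Q* = 8.5556 and P* = 33.1667.
At P = 41, buyers demand (46 - 41)/1.5 = 3.3333 while sellers would supply more, so the quantity traded is 3.3333 at price 41.
The supply price at Q = 3.3333 is 17.5. PS is the trapezoid between 41 and supply over [0, 3.3333]: (1/2)[(41 - 7.5) + (41 - 17.5)](3.3333) = 95.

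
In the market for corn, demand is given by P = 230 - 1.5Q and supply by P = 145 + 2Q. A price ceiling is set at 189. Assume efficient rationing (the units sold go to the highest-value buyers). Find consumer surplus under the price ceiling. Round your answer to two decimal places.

539.00

Free-market equilibrium: 230 - 1.5Q = 145 + 2Q gives Q* = 24.2857, P* = 193.5714.
At P = 189, sellers supply (189 - 145)/2 = 22 while buyers want more, so the quantity traded is 22 at price 189.
The demand price at Q = 22 is 197. CS is the trapezoid between demand and 189 over [0, 22]: (1/2)[(230 - 189) + (197 - 189)](22) = 539.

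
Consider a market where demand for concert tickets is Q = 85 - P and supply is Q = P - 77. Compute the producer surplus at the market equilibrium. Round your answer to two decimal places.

8.00

Rewriting demand in inverse form: P = 85 - Q.
Rewriting supply in inverse form: P = 77 + Q.
Equilibrium: 85 - Q = 77 + Q, so Q* = 4 and P* = 81.
PS is the area between P* and the supply curve from 0 to Q*: (1/2)(4)(4) = 8.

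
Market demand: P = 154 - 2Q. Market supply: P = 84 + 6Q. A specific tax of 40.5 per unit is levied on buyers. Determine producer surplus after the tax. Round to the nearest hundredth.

Pre-tax equilibrium: 154 - 2Q = 84 + 6Q gives Q* = 8.75, P* = 136.5.
A tax on buyers shifts demand down by 40.5: (154 - 40.5) - 2Q = 84 + 6Q, so Q_t = 3.6875. Buyers pay P_b = 146.625; sellers receive P_s = P_b - 40.5 = 106.125.
PS = (1/2)(Q_t)(P_s - 84) = (1/2)(3.6875)(22.125) = 40.793.

40.79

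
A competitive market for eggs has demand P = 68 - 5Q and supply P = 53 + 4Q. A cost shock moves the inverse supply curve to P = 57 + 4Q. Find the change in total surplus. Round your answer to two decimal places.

-5.78

Initial equilibrium: Q_0 = 1.6667, P_0 = 59.6667; CS_0 = (1/2)(1.6667)(8.3333) = 6.9444, PS_0 = (1/2)(1.6667)(6.6667) = 5.5556.
New equilibrium: 68 - 5Q = 57 + 4Q gives Q_1 = 1.2222, P_1 = 61.8889; CS_1 = 3.7346, PS_1 = 2.9877.
Change in total surplus = (3.7346 + 2.9877) - (6.9444 + 5.5556) = -5.7778.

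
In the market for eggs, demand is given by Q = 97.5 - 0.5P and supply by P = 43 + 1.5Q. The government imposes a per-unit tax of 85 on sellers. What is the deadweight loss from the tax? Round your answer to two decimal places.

Rewriting demand in inverse form: P = 195 - 2Q.
Pre-tax equilibrium: 195 - 2Q = 43 + 1.5Q gives Q* = 43.4286, P* = 108.1429.
A tax on sellers shifts supply up by 85: 195 - 2Q = 43 + 1.5Q + 85, so Q_t = 19.1429. Buyers pay P_b = 156.7143; sellers receive P_s = P_b - 85 = 71.7143.
Deadweight loss is the triangle between the curves from Q_t to Q*: (1/2)(43.4286 - 19.1429)(85) = 1032.1429.

1032.14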